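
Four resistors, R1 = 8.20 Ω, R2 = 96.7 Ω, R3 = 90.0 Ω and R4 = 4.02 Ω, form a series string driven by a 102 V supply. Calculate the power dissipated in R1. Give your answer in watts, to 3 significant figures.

2.16 W

Since the resistors are in series they all carry the loop current I = V/R_total; the power in any one is I²R.
R_total = 8.20 + 96.7 + 90.0 + 4.02 = 198.9 Ω
I = V / R_total = 102 / 198.9 = 0.5128 A
P_R1 = I² × R1 = (0.5128)² × 8.20 = 2.156 W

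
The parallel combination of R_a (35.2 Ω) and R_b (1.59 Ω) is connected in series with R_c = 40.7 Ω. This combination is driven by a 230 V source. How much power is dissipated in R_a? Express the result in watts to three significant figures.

Collapse the R_a‖R_b pair into one equivalent R_p; then R_p and R_c form a series string.
R_p = (35.2×1.59)/(35.2+1.59) = 1.521 Ω
R_total = R_p + 40.7 = 1.521 + 40.7 = 42.22 Ω
I = V / R_total = 230 / 42.22 = 5.447 A
Voltage across the parallel pair: V_p = I × R_p = 5.447 × 1.521 = 8.287 V
R_a has V_p across it, so P = V_p²/R_a.
P_R_a = (8.287)² / 35.2 = 1.951 W

1.95 W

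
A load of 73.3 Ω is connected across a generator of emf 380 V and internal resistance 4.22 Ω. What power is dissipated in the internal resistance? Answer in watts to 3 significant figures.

101 W

Internal loss is I²r, with I set by the total series resistance r+R.
I = ε / (r + R) = 380 / (4.22 + 73.3) = 4.902 A
P_int = I² r = (4.902)² × 4.22 = 101.4 W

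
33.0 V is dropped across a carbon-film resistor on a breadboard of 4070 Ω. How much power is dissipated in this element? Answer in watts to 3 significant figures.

Voltage and resistance are given, so P = V²/R is the one-step route.
P = (33.0 V)² / 4070 Ω = 0.2676 W

0.268 W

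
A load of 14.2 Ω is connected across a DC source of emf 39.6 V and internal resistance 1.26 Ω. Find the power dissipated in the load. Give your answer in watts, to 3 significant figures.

The internal resistance and the load are in series, so the same I flows through both; get I from ε/(r+R), then I²R for the load.
I = ε / (r + R) = 39.6 / (1.26 + 14.2) = 2.561 A
P_load = I² R = (2.561)² × 14.2 = 93.17 W

93.2 W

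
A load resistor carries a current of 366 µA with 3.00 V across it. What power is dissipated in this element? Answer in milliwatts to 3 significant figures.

1.10 mW

With V and I both given, power follows immediately from P = V I.
P = 3.00 V × 0.0003660 A = 0.001098 W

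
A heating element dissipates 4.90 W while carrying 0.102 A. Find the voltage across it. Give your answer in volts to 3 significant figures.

48.0 V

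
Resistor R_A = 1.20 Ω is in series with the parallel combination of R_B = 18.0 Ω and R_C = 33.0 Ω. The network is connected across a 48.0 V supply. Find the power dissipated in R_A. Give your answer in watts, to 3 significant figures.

First combine the parallel branches into one equivalent R_p, then R_A + R_p is a series pair.
R_p = (18.0×33.0)/(18.0+33.0) = 11.65 Ω
R_total = 1.20 + 11.65 = 12.85 Ω
I = V / R_total = 48.0 / 12.85 = 3.736 A
R_A is in the main series path, so its power is I²R_A.
P_R_A = (3.736)² × 1.20 = 16.75 W

16.8 W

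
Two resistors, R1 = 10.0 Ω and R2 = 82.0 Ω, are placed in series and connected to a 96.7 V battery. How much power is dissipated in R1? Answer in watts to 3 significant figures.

11.0 W

In a series string the same current flows through every resistor — find that current, then P = I²R for the one we want.
R_total = 10.0 + 82.0 = 92.00 Ω
I = V / R_total = 96.7 / 92.00 = 1.051 A
P_R1 = I² × R1 = (1.051)² × 10.0 = 11.05 W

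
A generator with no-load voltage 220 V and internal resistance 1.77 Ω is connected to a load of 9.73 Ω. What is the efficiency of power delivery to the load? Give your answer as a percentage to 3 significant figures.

The source delivers εI, of which I²R reaches the load and I²r is lost; since I is common, η = R/(R+r).
η = R / (R + r) = 9.73 / (9.73 + 1.77) = 0.8461

84.6 %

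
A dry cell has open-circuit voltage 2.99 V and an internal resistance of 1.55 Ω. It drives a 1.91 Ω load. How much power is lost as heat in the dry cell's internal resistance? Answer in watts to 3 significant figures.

1.16 W

The internal resistance carries the same current as the load; P_int = I²r.
I = ε / (r + R) = 2.99 / (1.55 + 1.91) = 0.8642 A
P_int = I² r = (0.8642)² × 1.55 = 1.158 W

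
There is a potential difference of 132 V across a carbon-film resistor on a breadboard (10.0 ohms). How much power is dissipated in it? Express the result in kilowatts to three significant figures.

1.74 kW

V and R are stated; P = V²/R avoids computing the current.
P = (132 V)² / 10.0 Ω = 1742 W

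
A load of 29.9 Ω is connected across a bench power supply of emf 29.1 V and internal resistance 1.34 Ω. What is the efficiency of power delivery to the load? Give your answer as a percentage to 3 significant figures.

Both r and R carry the same current, so the power split is just the resistance split: η = R/(R+r).
η = R / (R + r) = 29.9 / (29.9 + 1.34) = 0.9571

95.7 %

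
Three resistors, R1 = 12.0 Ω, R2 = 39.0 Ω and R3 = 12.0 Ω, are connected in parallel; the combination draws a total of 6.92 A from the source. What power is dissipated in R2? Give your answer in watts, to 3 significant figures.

33.2 W

Parallel branches share V, not I — compute V via R_eq, then use V²/R for the target branch.
1/R_eq = 1/12.0 + 1/39.0 + 1/12.0 ⇒ R_eq = 5.200 Ω
V = I_total × R_eq = 6.920 × 5.200 = 35.98 V
P_R2 = V² / R2 = (35.98)² / 39.0 = 33.20 W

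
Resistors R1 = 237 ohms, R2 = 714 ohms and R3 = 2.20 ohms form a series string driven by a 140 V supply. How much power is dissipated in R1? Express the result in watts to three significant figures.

5.11 W

In a series string the same current flows through every resistor — find that current, then P = I²R for the one we want.
R_total = 237 + 714 + 2.20 = 953.2 Ω
I = V / R_total = 140 / 953.2 = 0.1469 A
P_R1 = I² × R1 = (0.1469)² × 237 = 5.113 W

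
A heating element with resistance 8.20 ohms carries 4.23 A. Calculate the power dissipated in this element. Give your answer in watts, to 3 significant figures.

147 W

Knowing I and R, the power is just I²R — no need to find V first.
P = (4.230 A)² × 8.20 Ω = 146.7 W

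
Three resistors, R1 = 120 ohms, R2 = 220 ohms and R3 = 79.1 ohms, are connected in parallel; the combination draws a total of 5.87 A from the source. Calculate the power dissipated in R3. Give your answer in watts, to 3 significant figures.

669 W

Parallel branches share V, not I — compute V via R_eq, then use V²/R for the target branch.
1/R_eq = 1/120 + 1/220 + 1/79.1 ⇒ R_eq = 39.18 Ω
V = I_total × R_eq = 5.870 × 39.18 = 230.0 V
P_R3 = V² / R3 = (230.0)² / 79.1 = 668.8 W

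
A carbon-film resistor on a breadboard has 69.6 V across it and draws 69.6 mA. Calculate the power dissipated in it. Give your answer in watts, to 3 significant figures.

4.84 W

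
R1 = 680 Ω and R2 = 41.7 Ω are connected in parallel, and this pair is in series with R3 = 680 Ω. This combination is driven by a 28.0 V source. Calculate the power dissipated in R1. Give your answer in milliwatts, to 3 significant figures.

Combine R1 and R2 into their parallel equivalent first, reducing the network to two series resistors.
R_p = (680×41.7)/(680+41.7) = 39.29 Ω
R_total = R_p + 680 = 39.29 + 680 = 719.3 Ω
I = V / R_total = 28.0 / 719.3 = 0.03893 A
Voltage across the parallel pair: V_p = I × R_p = 0.03893 × 39.29 = 1.529 V
R1 sits across V_p; its power is V_p²/R.
P_R1 = (1.529)² / 680 = 0.003440 W

3.44 mW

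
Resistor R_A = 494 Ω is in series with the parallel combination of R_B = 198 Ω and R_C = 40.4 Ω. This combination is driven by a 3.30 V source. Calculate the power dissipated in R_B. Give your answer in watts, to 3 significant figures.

First combine the parallel branches into one equivalent R_p, then R_A + R_p is a series pair.
R_p = (198×40.4)/(198+40.4) = 33.55 Ω
R_total = 494 + 33.55 = 527.6 Ω
I = V / R_total = 3.30 / 527.6 = 0.006255 A
Voltage across the parallel pair: V_p = I × R_p = 0.006255 × 33.55 = 0.2099 V
With V_p across R_B, its power is V_p²/R_B.
P_R_B = (0.2099)² / 198 = 0.0002225 W

0.000222 W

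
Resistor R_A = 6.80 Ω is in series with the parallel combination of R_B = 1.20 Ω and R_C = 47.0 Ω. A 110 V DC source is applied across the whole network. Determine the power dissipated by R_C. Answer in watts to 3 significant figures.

5.55 W

Collapse R_B‖R_C to a single equivalent, reducing the network to two series elements.
R_p = (1.20×47.0)/(1.20+47.0) = 1.170 Ω
R_total = 6.80 + 1.170 = 7.970 Ω
I = V / R_total = 110 / 7.970 = 13.80 A
Voltage across the parallel pair: V_p = I × R_p = 13.80 × 1.170 = 16.15 V
R_C sees V_p directly, so P = V_p² / R_C.
P_R_C = (16.15)² / 47.0 = 5.549 W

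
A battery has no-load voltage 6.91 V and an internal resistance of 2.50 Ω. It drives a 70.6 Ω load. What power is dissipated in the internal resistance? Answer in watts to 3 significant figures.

r is in series with the load, so it carries the full circuit current — the loss in it is I²r.
I = ε / (r + R) = 6.91 / (2.50 + 70.6) = 0.09453 A
P_int = I² r = (0.09453)² × 2.50 = 0.02234 W

0.0223 W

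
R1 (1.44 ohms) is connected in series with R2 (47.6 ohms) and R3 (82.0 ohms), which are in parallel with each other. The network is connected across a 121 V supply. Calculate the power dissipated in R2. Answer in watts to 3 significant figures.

280 W

First combine the parallel branches into one equivalent R_p, then R1 + R_p is a series pair.
R_p = (47.6×82.0)/(47.6+82.0) = 30.12 Ω
R_total = 1.44 + 30.12 = 31.56 Ω
I = V / R_total = 121 / 31.56 = 3.834 A
Voltage across the parallel pair: V_p = I × R_p = 3.834 × 30.12 = 115.5 V
R2 sees V_p directly, so P = V_p² / R2.
P_R2 = (115.5)² / 47.6 = 280.2 W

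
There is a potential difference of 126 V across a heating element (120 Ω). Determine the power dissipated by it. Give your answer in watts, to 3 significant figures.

V and R are stated; P = V²/R avoids computing the current.
P = (126 V)² / 120 Ω = 132.3 W

132 W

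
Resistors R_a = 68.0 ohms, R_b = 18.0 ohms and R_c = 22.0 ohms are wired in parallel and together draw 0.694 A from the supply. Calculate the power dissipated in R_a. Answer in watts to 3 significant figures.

0.529 W

We need the common branch voltage; get it from I_total × R_eq, then P = V²/R for the branch.
1/R_eq = 1/68.0 + 1/18.0 + 1/22.0 ⇒ R_eq = 8.642 Ω
V = I_total × R_eq = 0.6940 × 8.642 = 5.997 V
P_R_a = V² / R_a = (5.997)² / 68.0 = 0.5290 W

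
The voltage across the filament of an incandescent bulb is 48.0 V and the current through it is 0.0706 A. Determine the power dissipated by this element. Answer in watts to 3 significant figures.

3.39 W

With V and I both given, power follows immediately from P = V I.
P = 48.0 V × 0.07060 A = 3.389 W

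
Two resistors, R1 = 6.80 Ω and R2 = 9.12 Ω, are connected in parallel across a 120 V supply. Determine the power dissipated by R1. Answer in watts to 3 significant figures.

2120 W

Each parallel branch sees the full supply voltage, so P = V²/R applies directly to the target branch.
P_R1 = V² / R1 = (120)² / 6.80 Ω = 2118 W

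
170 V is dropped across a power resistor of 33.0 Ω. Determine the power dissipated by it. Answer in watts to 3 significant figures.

876 W

Voltage and resistance are given, so P = V²/R is the one-step route.
P = (170 V)² / 33.0 Ω = 875.8 W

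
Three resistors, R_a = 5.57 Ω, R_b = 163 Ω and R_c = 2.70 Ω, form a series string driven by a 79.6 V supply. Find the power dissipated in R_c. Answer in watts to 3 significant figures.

0.583 W

In a series string the same current flows through every resistor — find that current, then P = I²R for the one we want.
R_total = 5.57 + 163 + 2.70 = 171.3 Ω
I = V / R_total = 79.6 / 171.3 = 0.4648 A
P_R_c = I² × R_c = (0.4648)² × 2.70 = 0.5832 W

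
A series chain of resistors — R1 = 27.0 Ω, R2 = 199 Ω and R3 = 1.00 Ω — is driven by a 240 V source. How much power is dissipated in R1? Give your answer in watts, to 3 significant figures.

The current is common to all series resistors; compute it, then apply P = I²R for the target.
R_total = 27.0 + 199 + 1.00 = 227.0 Ω
I = V / R_total = 240 / 227.0 = 1.057 A
P_R1 = I² × R1 = (1.057)² × 27.0 = 30.18 W

30.2 W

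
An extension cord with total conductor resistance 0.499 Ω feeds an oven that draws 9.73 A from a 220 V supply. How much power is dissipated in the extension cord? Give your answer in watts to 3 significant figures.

The extension cord is a series resistance carrying the load current; its dissipation is I²R_line.
The extension cord carries the full 9.73 A.
P_line = I² R_line = (9.730)² × 0.499 = 47.24 W

47.2 W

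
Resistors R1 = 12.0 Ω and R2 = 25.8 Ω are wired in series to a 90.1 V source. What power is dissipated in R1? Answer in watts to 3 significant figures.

68.2 W

In a series string the same current flows through every resistor — find that current, then P = I²R for the one we want.
R_total = 12.0 + 25.8 = 37.80 Ω
I = V / R_total = 90.1 / 37.80 = 2.384 A
P_R1 = I² × R1 = (2.384)² × 12.0 = 68.18 W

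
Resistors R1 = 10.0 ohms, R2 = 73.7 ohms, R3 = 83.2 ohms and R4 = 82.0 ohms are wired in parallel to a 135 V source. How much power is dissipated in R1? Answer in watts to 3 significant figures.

1820 W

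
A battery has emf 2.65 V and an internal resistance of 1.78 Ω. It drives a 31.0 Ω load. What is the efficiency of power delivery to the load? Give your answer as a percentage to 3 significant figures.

94.6 %

η = P_load/(P_load+P_int) = I²R/(I²R+I²r) = R/(R+r) — the I² cancels for series elements.
η = R / (R + r) = 31.0 / (31.0 + 1.78) = 0.9457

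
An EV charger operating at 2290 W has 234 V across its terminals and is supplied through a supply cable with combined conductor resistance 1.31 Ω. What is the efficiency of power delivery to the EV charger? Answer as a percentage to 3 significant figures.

I = P / V = 2290 / 234 = 9.786 A through the supply cable.
P_line = I² R_line = (9.786)² × 1.31 = 125.5 W
P_source = P_load + P_line = 2290 + 125.5 = 2415 W
η = P_load / P_source = 2290 / 2415 = 0.9481

94.8 %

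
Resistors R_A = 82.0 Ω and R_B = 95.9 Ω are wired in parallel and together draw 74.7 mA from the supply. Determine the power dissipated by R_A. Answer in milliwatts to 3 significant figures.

133 mW

We need the common branch voltage; get it from I_total × R_eq, then P = V²/R for the branch.
1/R_eq = 1/82.0 + 1/95.9 ⇒ R_eq = 44.20 Ω
V = I_total × R_eq = 0.07470 × 44.20 = 3.302 V
P_R_A = V² / R_A = (3.302)² / 82.0 = 0.1330 W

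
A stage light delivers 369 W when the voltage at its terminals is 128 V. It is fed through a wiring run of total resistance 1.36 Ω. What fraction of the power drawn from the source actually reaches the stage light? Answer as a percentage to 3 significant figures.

I = P / V = 369 / 128 = 2.883 A through the wiring run.
P_line = I² R_line = (2.883)² × 1.36 = 11.30 W
P_source = P_load + P_line = 369.0 + 11.30 = 380.3 W
η = P_load / P_source = 369.0 / 380.3 = 0.9703

97.0 %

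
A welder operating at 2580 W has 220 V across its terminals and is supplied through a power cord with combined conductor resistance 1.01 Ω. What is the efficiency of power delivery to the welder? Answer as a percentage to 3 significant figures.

94.9 %

I = P / V = 2580 / 220 = 11.73 A through the power cord.
P_line = I² R_line = (11.73)² × 1.01 = 138.9 W
P_source = P_load + P_line = 2580 + 138.9 = 2719 W
η = P_load / P_source = 2580 / 2719 = 0.9489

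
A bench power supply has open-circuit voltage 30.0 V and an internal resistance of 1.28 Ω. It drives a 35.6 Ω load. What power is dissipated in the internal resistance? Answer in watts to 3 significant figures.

r is in series with the load, so it carries the full circuit current — the loss in it is I²r.
I = ε / (r + R) = 30.0 / (1.28 + 35.6) = 0.8134 A
P_int = I² r = (0.8134)² × 1.28 = 0.8470 W

0.847 W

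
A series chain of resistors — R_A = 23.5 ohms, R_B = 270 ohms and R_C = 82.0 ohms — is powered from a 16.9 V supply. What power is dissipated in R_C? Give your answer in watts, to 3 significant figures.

In a series string the same current flows through every resistor — find that current, then P = I²R for the one we want.
R_total = 23.5 + 270 + 82.0 = 375.5 Ω
I = V / R_total = 16.9 / 375.5 = 0.04501 A
P_R_C = I² × R_C = (0.04501)² × 82.0 = 0.1661 W

0.166 W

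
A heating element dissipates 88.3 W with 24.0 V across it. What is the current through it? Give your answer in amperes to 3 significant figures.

3.68 A

From P = V I = I²R = V²/R, with the two given quantities we get I = P / V.
I = 88.3 / 24.0 = 3.679 A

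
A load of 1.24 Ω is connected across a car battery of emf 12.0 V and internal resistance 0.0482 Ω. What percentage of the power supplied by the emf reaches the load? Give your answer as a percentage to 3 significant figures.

96.3 %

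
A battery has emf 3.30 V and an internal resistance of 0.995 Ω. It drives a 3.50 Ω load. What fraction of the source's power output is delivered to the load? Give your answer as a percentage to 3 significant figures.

77.9 %

The source delivers εI, of which I²R reaches the load and I²r is lost; since I is common, η = R/(R+r).
η = R / (R + r) = 3.50 / (3.50 + 0.995) = 0.7786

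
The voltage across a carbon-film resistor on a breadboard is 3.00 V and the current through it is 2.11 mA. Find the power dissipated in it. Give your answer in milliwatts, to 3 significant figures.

6.33 mW

With V and I both given, power follows immediately from P = V I.
P = 3.00 V × 0.002110 A = 0.006330 W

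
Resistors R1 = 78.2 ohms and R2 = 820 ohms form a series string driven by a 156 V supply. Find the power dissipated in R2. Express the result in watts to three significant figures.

24.7 W

Since the resistors are in series they all carry the loop current I = V/R_total; the power in any one is I²R.
R_total = 78.2 + 820 = 898.2 Ω
I = V / R_total = 156 / 898.2 = 0.1737 A
P_R2 = I² × R2 = (0.1737)² × 820 = 24.74 W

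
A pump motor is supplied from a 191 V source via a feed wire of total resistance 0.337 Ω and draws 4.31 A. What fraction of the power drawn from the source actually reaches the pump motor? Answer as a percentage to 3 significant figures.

99.2 %

The feed wire carries the full 4.31 A.
P_line = I² R_line = (4.310)² × 0.337 = 6.260 W
P_source = V I = 191 × 4.310 = 823.2 W; P_load = 816.9 W
η = P_load / P_source = 816.9 / 823.2 = 0.9924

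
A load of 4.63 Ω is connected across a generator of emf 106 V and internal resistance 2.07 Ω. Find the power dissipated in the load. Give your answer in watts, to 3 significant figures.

1160 W

Load and internal resistance form a series loop — compute the loop current, then the load power via I²R.
I = ε / (r + R) = 106 / (2.07 + 4.63) = 15.82 A
P_load = I² R = (15.82)² × 4.63 = 1159 W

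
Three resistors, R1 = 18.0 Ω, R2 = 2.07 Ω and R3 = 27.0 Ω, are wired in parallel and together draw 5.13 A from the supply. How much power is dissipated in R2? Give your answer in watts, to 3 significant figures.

The branches share the same voltage, but only the total current is given — find V from the equivalent resistance first.
1/R_eq = 1/18.0 + 1/2.07 + 1/27.0 ⇒ R_eq = 1.737 Ω
V = I_total × R_eq = 5.130 × 1.737 = 8.911 V
P_R2 = V² / R2 = (8.911)² / 2.07 = 38.36 W

38.4 W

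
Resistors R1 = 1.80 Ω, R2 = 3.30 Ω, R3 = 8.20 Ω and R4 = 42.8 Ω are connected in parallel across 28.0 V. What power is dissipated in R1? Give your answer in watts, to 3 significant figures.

436 W

Each parallel branch sees the full supply voltage, so P = V²/R applies directly to the target branch.
P_R1 = V² / R1 = (28.0)² / 1.80 Ω = 435.6 W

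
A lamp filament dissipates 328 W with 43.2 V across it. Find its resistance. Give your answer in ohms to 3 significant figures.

5.69 Ω

Inverting the appropriate power form: R = V² / P.
R = (43.2)² / 328 = 5.690 Ω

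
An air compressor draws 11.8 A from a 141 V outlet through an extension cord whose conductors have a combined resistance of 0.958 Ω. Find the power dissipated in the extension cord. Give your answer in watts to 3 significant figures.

133 W

Only the current and the line resistance are needed for the I²R loss.
The extension cord carries the full 11.8 A.
P_line = I² R_line = (11.80)² × 0.958 = 133.4 W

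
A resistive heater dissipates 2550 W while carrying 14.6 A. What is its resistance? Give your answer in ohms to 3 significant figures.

12.0 Ω

The two known quantities fix the third via R = P / I².
R = 2550 / (14.60)² = 11.96 Ω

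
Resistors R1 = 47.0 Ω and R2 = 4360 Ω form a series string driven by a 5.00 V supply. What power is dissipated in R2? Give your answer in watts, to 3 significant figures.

In a series string the same current flows through every resistor — find that current, then P = I²R for the one we want.
R_total = 47.0 + 4360 = 4407 Ω
I = V / R_total = 5.00 / 4407 = 0.001135 A
P_R2 = I² × R2 = (0.001135)² × 4360 = 0.005612 W

0.00561 W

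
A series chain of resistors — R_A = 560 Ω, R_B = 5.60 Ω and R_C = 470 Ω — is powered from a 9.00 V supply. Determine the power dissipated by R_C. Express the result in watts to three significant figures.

Every series element carries the same I. Get I from the total resistance, then P = I² × R_C.
R_total = 560 + 5.60 + 470 = 1036 Ω
I = V / R_total = 9.00 / 1036 = 0.008691 A
P_R_C = I² × R_C = (0.008691)² × 470 = 0.03550 W

0.0355 W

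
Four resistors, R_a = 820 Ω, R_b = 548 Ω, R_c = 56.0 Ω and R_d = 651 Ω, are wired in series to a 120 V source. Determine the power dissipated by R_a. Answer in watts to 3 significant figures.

2.74 W

Since the resistors are in series they all carry the loop current I = V/R_total; the power in any one is I²R.
R_total = 820 + 548 + 56.0 + 651 = 2075 Ω
I = V / R_total = 120 / 2075 = 0.05783 A
P_R_a = I² × R_a = (0.05783)² × 820 = 2.742 W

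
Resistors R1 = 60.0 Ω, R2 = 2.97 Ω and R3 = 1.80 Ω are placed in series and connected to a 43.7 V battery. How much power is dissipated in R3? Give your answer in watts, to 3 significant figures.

In a series string the same current flows through every resistor — find that current, then P = I²R for the one we want.
R_total = 60.0 + 2.97 + 1.80 = 64.77 Ω
I = V / R_total = 43.7 / 64.77 = 0.6747 A
P_R3 = I² × R3 = (0.6747)² × 1.80 = 0.8194 W

0.819 W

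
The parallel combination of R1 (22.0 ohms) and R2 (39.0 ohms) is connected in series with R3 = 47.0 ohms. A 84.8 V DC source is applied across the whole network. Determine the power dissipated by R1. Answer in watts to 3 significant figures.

First find R_p for the parallel pair, then treat R_p + R3 as a series loop.
R_p = (22.0×39.0)/(22.0+39.0) = 14.07 Ω
R_total = R_p + 47.0 = 14.07 + 47.0 = 61.07 Ω
I = V / R_total = 84.8 / 61.07 = 1.389 A
Voltage across the parallel pair: V_p = I × R_p = 1.389 × 14.07 = 19.53 V
Use P = V²/R for R1 with V = V_p.
P_R1 = (19.53)² / 22.0 = 17.34 W

17.3 W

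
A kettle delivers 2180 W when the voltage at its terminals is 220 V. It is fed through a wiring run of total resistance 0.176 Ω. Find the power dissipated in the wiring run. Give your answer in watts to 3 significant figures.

17.3 W

Only the current and the line resistance are needed for the I²R loss.
I = P / V = 2180 / 220 = 9.909 A through the wiring run.
P_line = I² R_line = (9.909)² × 0.176 = 17.28 W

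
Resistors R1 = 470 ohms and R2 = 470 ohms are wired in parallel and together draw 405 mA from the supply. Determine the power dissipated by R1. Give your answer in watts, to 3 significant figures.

Only the total current is stated, so first find the parallel equivalent to get the voltage across the combination.
1/R_eq = 1/470 + 1/470 ⇒ R_eq = 235.0 Ω
V = I_total × R_eq = 0.4050 × 235.0 = 95.18 V
P_R1 = V² / R1 = (95.18)² / 470 = 19.27 W

19.3 W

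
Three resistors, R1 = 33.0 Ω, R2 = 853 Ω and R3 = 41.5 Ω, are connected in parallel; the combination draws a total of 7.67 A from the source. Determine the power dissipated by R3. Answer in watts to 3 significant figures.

Parallel branches share V, not I — compute V via R_eq, then use V²/R for the target branch.
1/R_eq = 1/33.0 + 1/853 + 1/41.5 ⇒ R_eq = 17.99 Ω
V = I_total × R_eq = 7.670 × 17.99 = 138.0 V
P_R3 = V² / R3 = (138.0)² / 41.5 = 459.0 W

459 W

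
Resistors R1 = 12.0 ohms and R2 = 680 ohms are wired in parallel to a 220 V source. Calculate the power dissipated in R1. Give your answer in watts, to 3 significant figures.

4030 W

Each parallel branch sees the full supply voltage, so P = V²/R applies directly to the target branch.
P_R1 = V² / R1 = (220)² / 12.0 Ω = 4033 W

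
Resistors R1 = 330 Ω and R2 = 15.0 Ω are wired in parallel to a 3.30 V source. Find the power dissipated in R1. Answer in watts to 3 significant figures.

Parallel branches share the same voltage; P = V²/R gives the branch power in one step.
P_R1 = V² / R1 = (3.30)² / 330 Ω = 0.03300 W

0.0330 W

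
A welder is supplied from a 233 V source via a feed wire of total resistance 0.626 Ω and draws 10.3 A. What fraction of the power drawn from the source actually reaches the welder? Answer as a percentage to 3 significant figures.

97.2 %

The feed wire carries the full 10.3 A.
P_line = I² R_line = (10.30)² × 0.626 = 66.41 W
P_source = V I = 233 × 10.30 = 2400 W; P_load = 2333 W
η = P_load / P_source = 2333 / 2400 = 0.9723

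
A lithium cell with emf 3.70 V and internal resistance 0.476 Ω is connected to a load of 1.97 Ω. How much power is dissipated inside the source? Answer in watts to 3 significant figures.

The source's internal resistance is just another series element carrying I; its dissipation is I²r.
I = ε / (r + R) = 3.70 / (0.476 + 1.97) = 1.513 A
P_int = I² r = (1.513)² × 0.476 = 1.089 W

1.09 W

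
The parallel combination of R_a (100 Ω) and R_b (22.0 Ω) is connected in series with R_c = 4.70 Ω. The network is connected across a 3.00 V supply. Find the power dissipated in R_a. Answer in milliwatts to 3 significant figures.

Combine R_a and R_b into their parallel equivalent first, reducing the network to two series resistors.
R_p = (100×22.0)/(100+22.0) = 18.03 Ω
R_total = R_p + 4.70 = 18.03 + 4.70 = 22.73 Ω
I = V / R_total = 3.00 / 22.73 = 0.1320 A
Voltage across the parallel pair: V_p = I × R_p = 0.1320 × 18.03 = 2.380 V
Use P = V²/R for R_a with V = V_p.
P_R_a = (2.380)² / 100 = 0.05663 W

56.6 mW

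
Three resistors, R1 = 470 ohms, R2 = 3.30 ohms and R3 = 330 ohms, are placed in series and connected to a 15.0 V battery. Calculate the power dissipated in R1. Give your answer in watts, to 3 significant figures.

Every series element carries the same I. Get I from the total resistance, then P = I² × R1.
R_total = 470 + 3.30 + 330 = 803.3 Ω
I = V / R_total = 15.0 / 803.3 = 0.01867 A
P_R1 = I² × R1 = (0.01867)² × 470 = 0.1639 W

0.164 W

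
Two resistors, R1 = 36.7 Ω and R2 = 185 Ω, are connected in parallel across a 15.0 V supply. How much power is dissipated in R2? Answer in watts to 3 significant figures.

1.22 W

Every branch has 15.0 V across it, so for R2 the power is simply V²/R.
P_R2 = V² / R2 = (15.0)² / 185 Ω = 1.216 W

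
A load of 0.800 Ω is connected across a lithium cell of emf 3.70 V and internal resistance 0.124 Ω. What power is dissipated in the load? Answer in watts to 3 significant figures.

Load and internal resistance form a series loop — compute the loop current, then the load power via I²R.
I = ε / (r + R) = 3.70 / (0.124 + 0.800) = 4.004 A
P_load = I² R = (4.004)² × 0.800 = 12.83 W

12.8 W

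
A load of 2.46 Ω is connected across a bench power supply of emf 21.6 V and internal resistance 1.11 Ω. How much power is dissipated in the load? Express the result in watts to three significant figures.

Load and internal resistance form a series loop — compute the loop current, then the load power via I²R.
I = ε / (r + R) = 21.6 / (1.11 + 2.46) = 6.050 A
P_load = I² R = (6.050)² × 2.46 = 90.05 W

90.1 W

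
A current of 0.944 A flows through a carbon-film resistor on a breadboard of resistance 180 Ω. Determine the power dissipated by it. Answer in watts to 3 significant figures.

Current and resistance are given, so P = I²R is the direct form.
P = (0.9440 A)² × 180 Ω = 160.4 W

160 W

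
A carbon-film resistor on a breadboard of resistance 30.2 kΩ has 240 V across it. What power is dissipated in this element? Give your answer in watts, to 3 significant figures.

V and R are stated; P = V²/R avoids computing the current.
P = (240 V)² / 30200 Ω = 1.907 W

1.91 W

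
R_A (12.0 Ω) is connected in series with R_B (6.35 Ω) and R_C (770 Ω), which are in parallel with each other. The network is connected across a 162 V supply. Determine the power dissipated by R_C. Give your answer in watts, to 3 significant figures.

4.04 W

Reduce the parallel pair to R_p first; the network is then a simple series string.
R_p = (6.35×770)/(6.35+770) = 6.298 Ω
R_total = 12.0 + 6.298 = 18.30 Ω
I = V / R_total = 162 / 18.30 = 8.853 A
Voltage across the parallel pair: V_p = I × R_p = 8.853 × 6.298 = 55.76 V
R_C is across V_p, so use P = V²/R for that branch.
P_R_C = (55.76)² / 770 = 4.038 W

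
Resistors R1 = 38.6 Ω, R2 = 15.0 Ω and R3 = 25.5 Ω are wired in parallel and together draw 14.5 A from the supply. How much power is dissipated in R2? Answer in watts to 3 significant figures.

The branches share the same voltage, but only the total current is given — find V from the equivalent resistance first.
1/R_eq = 1/38.6 + 1/15.0 + 1/25.5 ⇒ R_eq = 7.588 Ω
V = I_total × R_eq = 14.50 × 7.588 = 110.0 V
P_R2 = V² / R2 = (110.0)² / 15.0 = 807.0 W

807 W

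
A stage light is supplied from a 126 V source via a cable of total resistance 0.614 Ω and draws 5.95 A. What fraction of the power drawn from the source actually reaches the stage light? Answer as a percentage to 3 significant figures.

The cable carries the full 5.95 A.
P_line = I² R_line = (5.950)² × 0.614 = 21.74 W
P_source = V I = 126 × 5.950 = 749.7 W; P_load = 728.0 W
η = P_load / P_source = 728.0 / 749.7 = 0.9710

97.1 %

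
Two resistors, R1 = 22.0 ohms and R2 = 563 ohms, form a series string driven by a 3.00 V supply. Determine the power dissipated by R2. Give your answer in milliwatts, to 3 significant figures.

The current is common to all series resistors; compute it, then apply P = I²R for the target.
R_total = 22.0 + 563 = 585.0 Ω
I = V / R_total = 3.00 / 585.0 = 0.005128 A
P_R2 = I² × R2 = (0.005128)² × 563 = 0.01481 W

14.8 mW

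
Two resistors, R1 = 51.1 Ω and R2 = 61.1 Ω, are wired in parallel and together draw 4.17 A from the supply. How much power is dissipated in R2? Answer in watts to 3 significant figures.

The branches share the same voltage, but only the total current is given — find V from the equivalent resistance first.
1/R_eq = 1/51.1 + 1/61.1 ⇒ R_eq = 27.83 Ω
V = I_total × R_eq = 4.170 × 27.83 = 116.0 V
P_R2 = V² / R2 = (116.0)² / 61.1 = 220.4 W

220 W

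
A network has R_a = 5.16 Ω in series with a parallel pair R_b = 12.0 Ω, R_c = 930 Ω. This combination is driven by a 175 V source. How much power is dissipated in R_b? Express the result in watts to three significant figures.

First combine the parallel branches into one equivalent R_p, then R_a + R_p is a series pair.
R_p = (12.0×930)/(12.0+930) = 11.85 Ω
R_total = 5.16 + 11.85 = 17.01 Ω
I = V / R_total = 175 / 17.01 = 10.29 A
Voltage across the parallel pair: V_p = I × R_p = 10.29 × 11.85 = 121.9 V
R_b is across V_p, so use P = V²/R for that branch.
P_R_b = (121.9)² / 12.0 = 1238 W

1240 W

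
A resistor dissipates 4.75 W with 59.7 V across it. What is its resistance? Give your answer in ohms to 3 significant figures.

From P = V I = I²R = V²/R, with the two given quantities we get R = V² / P.
R = (59.7)² / 4.75 = 750.3 Ω

750 Ω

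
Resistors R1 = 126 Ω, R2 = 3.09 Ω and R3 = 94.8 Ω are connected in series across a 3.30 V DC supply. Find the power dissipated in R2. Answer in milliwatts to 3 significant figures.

In a series string the same current flows through every resistor — find that current, then P = I²R for the one we want.
R_total = 126 + 3.09 + 94.8 = 223.9 Ω
I = V / R_total = 3.30 / 223.9 = 0.01474 A
P_R2 = I² × R2 = (0.01474)² × 3.09 = 0.0006713 W

0.671 mW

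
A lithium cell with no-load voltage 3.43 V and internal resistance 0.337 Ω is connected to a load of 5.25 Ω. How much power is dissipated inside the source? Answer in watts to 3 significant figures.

0.127 W

The internal resistance carries the same current as the load; P_int = I²r.
I = ε / (r + R) = 3.43 / (0.337 + 5.25) = 0.6139 A
P_int = I² r = (0.6139)² × 0.337 = 0.1270 W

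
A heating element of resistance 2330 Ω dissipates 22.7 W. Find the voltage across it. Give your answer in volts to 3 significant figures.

230 V

Rearranging the power relation for the two known quantities gives V = √(P R).
V = √(22.7 × 2330) = 230.0 V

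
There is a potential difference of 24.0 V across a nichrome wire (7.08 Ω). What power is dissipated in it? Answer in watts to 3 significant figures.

81.4 W

With V across and R both known, P = V²/R gives the dissipation directly.
P = (24.0 V)² / 7.08 Ω = 81.36 W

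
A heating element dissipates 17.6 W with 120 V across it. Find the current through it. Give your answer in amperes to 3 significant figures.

0.147 A

Rearranging the power relation for the two known quantities gives I = P / V.
I = 17.6 / 120 = 0.1467 A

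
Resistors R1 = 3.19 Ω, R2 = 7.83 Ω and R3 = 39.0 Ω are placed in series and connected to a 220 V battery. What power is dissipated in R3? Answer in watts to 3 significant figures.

Every series element carries the same I. Get I from the total resistance, then P = I² × R3.
R_total = 3.19 + 7.83 + 39.0 = 50.02 Ω
I = V / R_total = 220 / 50.02 = 4.398 A
P_R3 = I² × R3 = (4.398)² × 39.0 = 754.4 W

754 W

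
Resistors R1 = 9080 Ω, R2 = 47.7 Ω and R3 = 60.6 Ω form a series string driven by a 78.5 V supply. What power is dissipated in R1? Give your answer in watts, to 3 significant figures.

0.663 W

Every series element carries the same I. Get I from the total resistance, then P = I² × R1.
R_total = 9080 + 47.7 + 60.6 = 9188 Ω
I = V / R_total = 78.5 / 9188 = 0.008543 A
P_R1 = I² × R1 = (0.008543)² × 9080 = 0.6628 W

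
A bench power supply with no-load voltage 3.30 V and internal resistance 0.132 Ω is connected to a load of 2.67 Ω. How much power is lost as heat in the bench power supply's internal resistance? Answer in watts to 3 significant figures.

r is in series with the load, so it carries the full circuit current — the loss in it is I²r.
I = ε / (r + R) = 3.30 / (0.132 + 2.67) = 1.178 A
P_int = I² r = (1.178)² × 0.132 = 0.1831 W

0.183 W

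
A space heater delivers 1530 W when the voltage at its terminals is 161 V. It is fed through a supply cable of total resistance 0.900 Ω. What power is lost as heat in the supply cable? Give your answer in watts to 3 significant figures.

81.3 W

Line loss is just I²R for the cable — we know both I and R_line directly.
I = P / V = 1530 / 161 = 9.503 A through the supply cable.
P_line = I² R_line = (9.503)² × 0.900 = 81.28 W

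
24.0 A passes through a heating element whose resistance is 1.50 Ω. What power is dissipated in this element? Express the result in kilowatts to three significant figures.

0.864 kW

Knowing I and R, the power is just I²R — no need to find V first.
P = (24.00 A)² × 1.50 Ω = 864.0 W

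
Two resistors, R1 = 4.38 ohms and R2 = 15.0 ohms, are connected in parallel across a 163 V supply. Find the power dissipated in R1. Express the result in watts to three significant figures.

6070 W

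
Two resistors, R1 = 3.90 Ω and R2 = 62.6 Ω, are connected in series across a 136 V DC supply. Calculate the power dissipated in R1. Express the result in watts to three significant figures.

Every series element carries the same I. Get I from the total resistance, then P = I² × R1.
R_total = 3.90 + 62.6 = 66.50 Ω
I = V / R_total = 136 / 66.50 = 2.045 A
P_R1 = I² × R1 = (2.045)² × 3.90 = 16.31 W

16.3 W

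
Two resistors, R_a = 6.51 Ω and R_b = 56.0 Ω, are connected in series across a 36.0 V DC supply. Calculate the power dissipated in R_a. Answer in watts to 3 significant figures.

2.16 W

Every series element carries the same I. Get I from the total resistance, then P = I² × R_a.
R_total = 6.51 + 56.0 = 62.51 Ω
I = V / R_total = 36.0 / 62.51 = 0.5759 A
P_R_a = I² × R_a = (0.5759)² × 6.51 = 2.159 W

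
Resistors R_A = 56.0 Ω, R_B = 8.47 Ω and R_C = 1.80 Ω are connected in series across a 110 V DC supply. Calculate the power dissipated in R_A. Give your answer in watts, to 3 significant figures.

Since the resistors are in series they all carry the loop current I = V/R_total; the power in any one is I²R.
R_total = 56.0 + 8.47 + 1.80 = 66.27 Ω
I = V / R_total = 110 / 66.27 = 1.660 A
P_R_A = I² × R_A = (1.660)² × 56.0 = 154.3 W

154 W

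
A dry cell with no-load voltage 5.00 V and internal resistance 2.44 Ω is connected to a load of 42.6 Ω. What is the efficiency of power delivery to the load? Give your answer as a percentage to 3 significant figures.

94.6 %

η = P_load/(P_load+P_int) = I²R/(I²R+I²r) = R/(R+r) — the I² cancels for series elements.
η = R / (R + r) = 42.6 / (42.6 + 2.44) = 0.9458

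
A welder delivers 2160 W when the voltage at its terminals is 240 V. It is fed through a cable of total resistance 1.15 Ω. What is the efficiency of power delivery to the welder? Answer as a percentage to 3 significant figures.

I = P / V = 2160 / 240 = 9.000 A through the cable.
P_line = I² R_line = (9.000)² × 1.15 = 93.15 W
P_source = P_load + P_line = 2160 + 93.15 = 2253 W
η = P_load / P_source = 2160 / 2253 = 0.9587

95.9 %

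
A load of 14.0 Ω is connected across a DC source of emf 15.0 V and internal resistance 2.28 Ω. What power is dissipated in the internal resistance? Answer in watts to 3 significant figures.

1.94 W

Internal loss is I²r, with I set by the total series resistance r+R.
I = ε / (r + R) = 15.0 / (2.28 + 14.0) = 0.9214 A
P_int = I² r = (0.9214)² × 2.28 = 1.936 W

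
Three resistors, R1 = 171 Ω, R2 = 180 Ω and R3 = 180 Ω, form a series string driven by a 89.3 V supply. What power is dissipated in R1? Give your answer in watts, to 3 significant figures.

4.84 W

Series elements share the same current, so find I first, then use P = I²R.
R_total = 171 + 180 + 180 = 531.0 Ω
I = V / R_total = 89.3 / 531.0 = 0.1682 A
P_R1 = I² × R1 = (0.1682)² × 171 = 4.836 W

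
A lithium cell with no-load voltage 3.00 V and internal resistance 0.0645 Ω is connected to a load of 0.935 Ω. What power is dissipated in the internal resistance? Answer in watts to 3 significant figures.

0.581 W

The source's internal resistance is just another series element carrying I; its dissipation is I²r.
I = ε / (r + R) = 3.00 / (0.0645 + 0.935) = 3.002 A
P_int = I² r = (3.002)² × 0.0645 = 0.5811 W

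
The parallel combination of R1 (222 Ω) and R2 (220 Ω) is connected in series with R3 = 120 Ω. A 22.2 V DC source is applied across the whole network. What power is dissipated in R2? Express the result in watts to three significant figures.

Combine R1 and R2 into their parallel equivalent first, reducing the network to two series resistors.
R_p = (222×220)/(222+220) = 110.5 Ω
R_total = R_p + 120 = 110.5 + 120 = 230.5 Ω
I = V / R_total = 22.2 / 230.5 = 0.09631 A
Voltage across the parallel pair: V_p = I × R_p = 0.09631 × 110.5 = 10.64 V
R2 sits across V_p; its power is V_p²/R.
P_R2 = (10.64)² / 220 = 0.5148 W

0.515 W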